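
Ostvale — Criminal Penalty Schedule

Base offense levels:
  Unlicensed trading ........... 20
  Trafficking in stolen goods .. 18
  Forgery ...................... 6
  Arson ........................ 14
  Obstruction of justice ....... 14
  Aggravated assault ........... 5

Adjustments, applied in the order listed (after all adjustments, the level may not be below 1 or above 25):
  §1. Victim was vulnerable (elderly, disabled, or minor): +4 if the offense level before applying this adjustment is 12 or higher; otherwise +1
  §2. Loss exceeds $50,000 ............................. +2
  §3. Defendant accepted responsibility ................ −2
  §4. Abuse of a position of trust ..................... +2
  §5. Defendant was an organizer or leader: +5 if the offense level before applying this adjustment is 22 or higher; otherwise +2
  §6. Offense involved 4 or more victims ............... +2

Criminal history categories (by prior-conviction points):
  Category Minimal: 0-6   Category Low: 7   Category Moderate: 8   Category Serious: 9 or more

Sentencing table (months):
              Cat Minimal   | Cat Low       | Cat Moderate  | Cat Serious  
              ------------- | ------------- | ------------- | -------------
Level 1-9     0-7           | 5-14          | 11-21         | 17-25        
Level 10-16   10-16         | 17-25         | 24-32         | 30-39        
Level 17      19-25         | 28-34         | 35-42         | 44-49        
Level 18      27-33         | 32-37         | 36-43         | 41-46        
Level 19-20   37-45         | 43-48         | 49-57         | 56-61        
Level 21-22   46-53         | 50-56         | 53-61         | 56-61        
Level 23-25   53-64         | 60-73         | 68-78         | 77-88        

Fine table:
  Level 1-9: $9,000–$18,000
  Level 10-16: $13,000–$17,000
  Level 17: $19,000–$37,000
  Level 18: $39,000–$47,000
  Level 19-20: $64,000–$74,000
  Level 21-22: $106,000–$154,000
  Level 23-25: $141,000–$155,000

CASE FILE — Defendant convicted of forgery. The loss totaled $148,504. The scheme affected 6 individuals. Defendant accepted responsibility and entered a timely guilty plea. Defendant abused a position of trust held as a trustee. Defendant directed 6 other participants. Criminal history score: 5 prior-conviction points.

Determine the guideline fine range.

Base offense level for forgery: 6.
§2 applies: 6 + 2 = 8.
§3 applies: 8 − 2 = 6.
§4 applies: 6 + 2 = 8.
§5 applies (level before this adjustment is 8 < 22, so +2): 8 + 2 = 10.
§6 applies: 10 + 2 = 12.
Final offense level: 12.
Level 12 falls in the 10-16 band.
Fine table: Level 10-16 → $13,000–$17,000.

$13,000–$17,000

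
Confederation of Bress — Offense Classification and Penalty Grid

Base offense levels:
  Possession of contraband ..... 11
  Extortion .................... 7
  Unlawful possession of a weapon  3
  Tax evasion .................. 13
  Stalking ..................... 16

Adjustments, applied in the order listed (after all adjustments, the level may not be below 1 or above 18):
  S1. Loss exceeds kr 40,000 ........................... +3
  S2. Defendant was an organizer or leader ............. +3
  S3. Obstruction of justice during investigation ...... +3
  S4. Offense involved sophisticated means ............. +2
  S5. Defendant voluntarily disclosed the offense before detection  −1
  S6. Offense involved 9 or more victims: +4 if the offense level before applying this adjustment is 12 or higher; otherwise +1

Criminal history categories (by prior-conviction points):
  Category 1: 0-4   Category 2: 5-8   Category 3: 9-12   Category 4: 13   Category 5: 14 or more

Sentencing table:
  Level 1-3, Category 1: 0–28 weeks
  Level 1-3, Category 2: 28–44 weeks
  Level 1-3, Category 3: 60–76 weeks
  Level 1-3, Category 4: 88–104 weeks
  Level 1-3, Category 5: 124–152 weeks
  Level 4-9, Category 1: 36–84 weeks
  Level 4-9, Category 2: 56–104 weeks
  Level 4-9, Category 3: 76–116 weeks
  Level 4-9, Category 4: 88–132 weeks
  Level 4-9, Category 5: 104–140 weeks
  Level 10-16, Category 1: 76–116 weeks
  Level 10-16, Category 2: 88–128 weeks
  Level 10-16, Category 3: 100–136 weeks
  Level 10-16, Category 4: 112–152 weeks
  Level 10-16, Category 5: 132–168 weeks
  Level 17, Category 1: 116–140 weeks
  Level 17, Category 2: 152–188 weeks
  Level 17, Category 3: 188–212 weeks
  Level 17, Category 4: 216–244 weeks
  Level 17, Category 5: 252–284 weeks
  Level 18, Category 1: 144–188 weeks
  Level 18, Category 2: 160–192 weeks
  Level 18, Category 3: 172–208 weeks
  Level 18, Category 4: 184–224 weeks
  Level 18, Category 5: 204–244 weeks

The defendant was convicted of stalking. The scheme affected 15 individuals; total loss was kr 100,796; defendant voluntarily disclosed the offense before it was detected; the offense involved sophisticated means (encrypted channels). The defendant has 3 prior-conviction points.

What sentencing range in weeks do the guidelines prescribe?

144-188 weeks

Base offense level for stalking: 16.
S1 applies: 16 + 3 = 19.
S2 does not apply.
S4 applies: 19 + 2 = 21.
S5 applies: 21 − 1 = 20.
S6 applies (level before this adjustment is 20 ≥ 12, so +4): 20 + 4 = 24.
Level 24 exceeds the maximum of 18; capped at 18.
Final offense level: 18.
Criminal history: 3 prior points → Category 1 (0-4).
Level 18 falls in the 18 band.
Grid: Level 18 × Category 1 = 144-188 weeks.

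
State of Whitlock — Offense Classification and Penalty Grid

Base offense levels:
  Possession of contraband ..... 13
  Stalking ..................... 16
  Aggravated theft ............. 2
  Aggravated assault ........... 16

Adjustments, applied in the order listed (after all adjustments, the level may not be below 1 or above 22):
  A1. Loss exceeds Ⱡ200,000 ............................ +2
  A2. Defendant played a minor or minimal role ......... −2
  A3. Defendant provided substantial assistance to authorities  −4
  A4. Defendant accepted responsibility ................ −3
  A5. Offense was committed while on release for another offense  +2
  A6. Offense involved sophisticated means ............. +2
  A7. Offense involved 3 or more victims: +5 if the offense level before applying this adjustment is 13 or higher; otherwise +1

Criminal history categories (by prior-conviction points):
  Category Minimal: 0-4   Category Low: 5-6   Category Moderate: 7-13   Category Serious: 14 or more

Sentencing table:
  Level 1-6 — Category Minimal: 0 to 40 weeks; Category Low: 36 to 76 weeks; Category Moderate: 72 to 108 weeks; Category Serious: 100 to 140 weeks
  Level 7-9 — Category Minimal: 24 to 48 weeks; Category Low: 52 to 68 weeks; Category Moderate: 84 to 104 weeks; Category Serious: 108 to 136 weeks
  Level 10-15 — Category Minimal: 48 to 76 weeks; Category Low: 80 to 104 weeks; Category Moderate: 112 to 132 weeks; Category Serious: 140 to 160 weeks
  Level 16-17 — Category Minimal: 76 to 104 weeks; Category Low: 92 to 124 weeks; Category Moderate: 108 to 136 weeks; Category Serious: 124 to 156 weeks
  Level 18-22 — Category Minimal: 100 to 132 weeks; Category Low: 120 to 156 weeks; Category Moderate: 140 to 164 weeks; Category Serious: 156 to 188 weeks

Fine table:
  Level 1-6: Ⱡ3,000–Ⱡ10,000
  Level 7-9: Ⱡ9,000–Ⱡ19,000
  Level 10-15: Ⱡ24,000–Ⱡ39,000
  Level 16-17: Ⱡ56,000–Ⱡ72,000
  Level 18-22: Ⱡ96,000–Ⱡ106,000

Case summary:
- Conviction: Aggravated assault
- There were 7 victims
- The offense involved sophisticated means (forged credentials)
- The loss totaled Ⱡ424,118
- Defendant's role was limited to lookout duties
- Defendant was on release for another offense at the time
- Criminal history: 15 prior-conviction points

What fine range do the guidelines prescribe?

Base offense level for aggravated assault: 16.
A1 applies: 16 + 2 = 18.
A2 applies: 18 − 2 = 16.
A3 does not apply.
A4 does not apply.
A5 applies: 16 + 2 = 18.
A6 applies: 18 + 2 = 20.
A7 applies (level before this adjustment is 20 ≥ 13, so +5): 20 + 5 = 25.
Level 25 exceeds the maximum of 22; capped at 22.
Final offense level: 22.
Level 22 falls in the 18-22 band.
Fine table: Level 18-22 → Ⱡ96,000–Ⱡ106,000.

Ⱡ96,000–Ⱡ106,000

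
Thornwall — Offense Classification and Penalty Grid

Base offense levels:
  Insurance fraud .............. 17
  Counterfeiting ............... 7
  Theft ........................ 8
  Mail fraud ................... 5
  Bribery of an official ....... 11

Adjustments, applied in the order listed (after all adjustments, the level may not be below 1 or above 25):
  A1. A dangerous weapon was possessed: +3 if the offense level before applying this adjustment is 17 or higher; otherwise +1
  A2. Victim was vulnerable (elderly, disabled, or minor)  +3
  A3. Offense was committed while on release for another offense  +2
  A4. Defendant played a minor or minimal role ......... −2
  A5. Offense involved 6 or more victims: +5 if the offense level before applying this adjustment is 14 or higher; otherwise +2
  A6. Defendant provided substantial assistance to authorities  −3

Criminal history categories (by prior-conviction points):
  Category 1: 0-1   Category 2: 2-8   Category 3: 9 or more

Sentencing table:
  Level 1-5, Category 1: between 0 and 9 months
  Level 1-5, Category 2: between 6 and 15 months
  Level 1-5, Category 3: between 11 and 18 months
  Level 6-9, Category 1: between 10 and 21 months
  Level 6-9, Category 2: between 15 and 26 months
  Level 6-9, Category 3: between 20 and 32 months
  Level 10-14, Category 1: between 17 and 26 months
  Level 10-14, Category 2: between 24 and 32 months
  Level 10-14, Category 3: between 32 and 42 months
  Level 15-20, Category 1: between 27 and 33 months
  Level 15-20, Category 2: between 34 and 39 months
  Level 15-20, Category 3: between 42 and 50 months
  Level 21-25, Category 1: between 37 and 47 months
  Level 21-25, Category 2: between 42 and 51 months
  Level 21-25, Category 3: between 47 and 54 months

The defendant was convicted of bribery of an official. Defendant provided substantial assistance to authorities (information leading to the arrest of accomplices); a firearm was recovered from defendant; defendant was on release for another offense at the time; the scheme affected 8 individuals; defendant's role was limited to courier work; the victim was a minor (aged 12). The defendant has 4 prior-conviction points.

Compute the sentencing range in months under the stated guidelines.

34-39 months

Base offense level for bribery of an official: 11.
A1 applies (level before this adjustment is 11 < 17, so +1): 11 + 1 = 12.
A2 applies: 12 + 3 = 15.
A3 applies: 15 + 2 = 17.
A4 applies: 17 − 2 = 15.
A5 applies (level before this adjustment is 15 ≥ 14, so +5): 15 + 5 = 20.
A6 applies: 20 − 3 = 17.
Final offense level: 17.
Criminal history: 4 prior points → Category 2 (2-8).
Level 17 falls in the 15-20 band.
Grid: Level 15-20 × Category 2 = 34-39 months.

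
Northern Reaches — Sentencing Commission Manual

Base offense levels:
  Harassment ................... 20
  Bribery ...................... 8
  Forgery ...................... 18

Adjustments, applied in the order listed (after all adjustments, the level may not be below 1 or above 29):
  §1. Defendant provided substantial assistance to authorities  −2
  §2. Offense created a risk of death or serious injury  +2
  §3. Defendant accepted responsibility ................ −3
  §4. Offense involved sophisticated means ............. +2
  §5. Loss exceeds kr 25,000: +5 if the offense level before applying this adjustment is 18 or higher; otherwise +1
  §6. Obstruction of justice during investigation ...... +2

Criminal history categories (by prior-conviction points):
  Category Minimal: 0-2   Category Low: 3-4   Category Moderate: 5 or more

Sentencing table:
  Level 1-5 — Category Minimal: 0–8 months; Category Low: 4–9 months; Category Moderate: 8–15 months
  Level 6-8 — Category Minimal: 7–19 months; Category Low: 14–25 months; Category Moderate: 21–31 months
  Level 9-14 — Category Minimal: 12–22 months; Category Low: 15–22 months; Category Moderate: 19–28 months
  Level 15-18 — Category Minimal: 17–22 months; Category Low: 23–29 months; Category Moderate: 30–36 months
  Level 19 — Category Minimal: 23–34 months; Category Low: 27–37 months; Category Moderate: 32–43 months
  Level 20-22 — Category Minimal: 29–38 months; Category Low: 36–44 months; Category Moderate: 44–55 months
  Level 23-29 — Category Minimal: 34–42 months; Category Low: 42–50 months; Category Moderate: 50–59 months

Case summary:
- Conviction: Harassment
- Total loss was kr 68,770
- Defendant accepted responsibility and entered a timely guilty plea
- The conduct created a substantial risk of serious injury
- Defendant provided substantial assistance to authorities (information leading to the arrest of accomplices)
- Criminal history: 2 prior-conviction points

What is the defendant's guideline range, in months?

17-22 months

Base offense level for harassment: 20.
§1 applies: 20 − 2 = 18.
§2 applies: 18 + 2 = 20.
§3 applies: 20 − 3 = 17.
§4 does not apply.
§5 applies (level before this adjustment is 17 < 18, so +1): 17 + 1 = 18.
Final offense level: 18.
Criminal history: 2 prior points → Category Minimal (0-2).
Level 18 falls in the 15-18 band.
Grid: Level 15-18 × Category Minimal = 17-22 months.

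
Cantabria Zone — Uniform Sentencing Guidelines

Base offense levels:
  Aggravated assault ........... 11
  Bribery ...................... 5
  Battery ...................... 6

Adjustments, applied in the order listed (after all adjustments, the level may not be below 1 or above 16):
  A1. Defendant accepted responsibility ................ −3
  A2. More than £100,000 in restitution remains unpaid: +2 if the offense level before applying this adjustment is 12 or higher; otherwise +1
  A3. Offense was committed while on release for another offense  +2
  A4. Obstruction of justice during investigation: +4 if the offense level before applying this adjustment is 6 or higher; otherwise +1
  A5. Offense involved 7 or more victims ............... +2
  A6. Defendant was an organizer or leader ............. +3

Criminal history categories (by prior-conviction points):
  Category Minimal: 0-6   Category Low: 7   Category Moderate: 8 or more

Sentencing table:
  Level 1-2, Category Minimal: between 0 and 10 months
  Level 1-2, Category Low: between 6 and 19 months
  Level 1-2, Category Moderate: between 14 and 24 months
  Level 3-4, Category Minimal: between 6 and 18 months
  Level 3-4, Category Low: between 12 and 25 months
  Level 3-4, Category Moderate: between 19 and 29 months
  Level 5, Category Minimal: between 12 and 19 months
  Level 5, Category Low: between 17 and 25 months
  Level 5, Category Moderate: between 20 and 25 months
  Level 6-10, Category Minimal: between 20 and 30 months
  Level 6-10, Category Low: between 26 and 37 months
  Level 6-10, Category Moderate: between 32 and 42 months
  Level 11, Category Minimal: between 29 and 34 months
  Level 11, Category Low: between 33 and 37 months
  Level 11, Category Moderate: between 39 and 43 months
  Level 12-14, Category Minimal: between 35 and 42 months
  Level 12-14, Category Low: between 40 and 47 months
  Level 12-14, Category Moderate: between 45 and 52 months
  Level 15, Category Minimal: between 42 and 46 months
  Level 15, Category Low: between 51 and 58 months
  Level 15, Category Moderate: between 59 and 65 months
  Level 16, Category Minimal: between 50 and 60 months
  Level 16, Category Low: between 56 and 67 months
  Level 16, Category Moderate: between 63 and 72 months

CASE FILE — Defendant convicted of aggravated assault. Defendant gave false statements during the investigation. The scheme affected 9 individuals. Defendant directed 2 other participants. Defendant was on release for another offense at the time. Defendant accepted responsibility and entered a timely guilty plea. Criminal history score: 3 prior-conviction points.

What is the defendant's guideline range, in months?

Base offense level for aggravated assault: 11.
A1 applies: 11 − 3 = 8.
A2 does not apply.
A3 applies: 8 + 2 = 10.
A4 applies (level before this adjustment is 10 ≥ 6, so +4): 10 + 4 = 14.
A5 applies: 14 + 2 = 16.
A6 applies: 16 + 3 = 19.
Level 19 exceeds the maximum of 16; capped at 16.
Final offense level: 16.
Criminal history: 3 prior points → Category Minimal (0-6).
Level 16 falls in the 16 band.
Grid: Level 16 × Category Minimal = 50-60 months.

50-60 months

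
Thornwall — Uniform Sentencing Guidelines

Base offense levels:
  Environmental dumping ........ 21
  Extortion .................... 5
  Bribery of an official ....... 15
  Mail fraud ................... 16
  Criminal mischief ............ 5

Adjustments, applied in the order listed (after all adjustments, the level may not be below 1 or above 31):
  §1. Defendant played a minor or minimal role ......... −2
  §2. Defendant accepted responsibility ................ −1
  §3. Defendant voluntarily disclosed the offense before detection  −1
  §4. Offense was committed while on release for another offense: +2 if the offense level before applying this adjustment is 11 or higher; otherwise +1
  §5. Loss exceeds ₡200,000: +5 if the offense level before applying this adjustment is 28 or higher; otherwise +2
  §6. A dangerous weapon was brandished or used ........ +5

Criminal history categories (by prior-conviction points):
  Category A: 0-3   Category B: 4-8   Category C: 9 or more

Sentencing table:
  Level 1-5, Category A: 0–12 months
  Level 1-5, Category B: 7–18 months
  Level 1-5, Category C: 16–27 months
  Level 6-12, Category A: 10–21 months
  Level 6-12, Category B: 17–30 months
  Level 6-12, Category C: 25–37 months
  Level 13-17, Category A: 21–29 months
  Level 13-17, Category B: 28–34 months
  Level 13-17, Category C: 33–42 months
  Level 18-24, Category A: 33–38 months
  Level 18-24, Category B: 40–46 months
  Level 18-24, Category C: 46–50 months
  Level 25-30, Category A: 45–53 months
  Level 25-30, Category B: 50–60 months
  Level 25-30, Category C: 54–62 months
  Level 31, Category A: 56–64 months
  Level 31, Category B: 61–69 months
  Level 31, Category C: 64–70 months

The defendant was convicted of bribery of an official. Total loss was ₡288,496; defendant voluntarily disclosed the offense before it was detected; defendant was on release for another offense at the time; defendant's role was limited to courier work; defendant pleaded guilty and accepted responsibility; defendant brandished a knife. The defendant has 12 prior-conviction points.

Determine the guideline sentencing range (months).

Base offense level for bribery of an official: 15.
§1 applies: 15 − 2 = 13.
§2 applies: 13 − 1 = 12.
§3 applies: 12 − 1 = 11.
§4 applies (level before this adjustment is 11 ≥ 11, so +2): 11 + 2 = 13.
§5 applies (level before this adjustment is 13 < 28, so +2): 13 + 2 = 15.
§6 applies: 15 + 5 = 20.
Final offense level: 20.
Criminal history: 12 prior points → Category C (9+).
Level 20 falls in the 18-24 band.
Grid: Level 18-24 × Category C = 46-50 months.

46-50 months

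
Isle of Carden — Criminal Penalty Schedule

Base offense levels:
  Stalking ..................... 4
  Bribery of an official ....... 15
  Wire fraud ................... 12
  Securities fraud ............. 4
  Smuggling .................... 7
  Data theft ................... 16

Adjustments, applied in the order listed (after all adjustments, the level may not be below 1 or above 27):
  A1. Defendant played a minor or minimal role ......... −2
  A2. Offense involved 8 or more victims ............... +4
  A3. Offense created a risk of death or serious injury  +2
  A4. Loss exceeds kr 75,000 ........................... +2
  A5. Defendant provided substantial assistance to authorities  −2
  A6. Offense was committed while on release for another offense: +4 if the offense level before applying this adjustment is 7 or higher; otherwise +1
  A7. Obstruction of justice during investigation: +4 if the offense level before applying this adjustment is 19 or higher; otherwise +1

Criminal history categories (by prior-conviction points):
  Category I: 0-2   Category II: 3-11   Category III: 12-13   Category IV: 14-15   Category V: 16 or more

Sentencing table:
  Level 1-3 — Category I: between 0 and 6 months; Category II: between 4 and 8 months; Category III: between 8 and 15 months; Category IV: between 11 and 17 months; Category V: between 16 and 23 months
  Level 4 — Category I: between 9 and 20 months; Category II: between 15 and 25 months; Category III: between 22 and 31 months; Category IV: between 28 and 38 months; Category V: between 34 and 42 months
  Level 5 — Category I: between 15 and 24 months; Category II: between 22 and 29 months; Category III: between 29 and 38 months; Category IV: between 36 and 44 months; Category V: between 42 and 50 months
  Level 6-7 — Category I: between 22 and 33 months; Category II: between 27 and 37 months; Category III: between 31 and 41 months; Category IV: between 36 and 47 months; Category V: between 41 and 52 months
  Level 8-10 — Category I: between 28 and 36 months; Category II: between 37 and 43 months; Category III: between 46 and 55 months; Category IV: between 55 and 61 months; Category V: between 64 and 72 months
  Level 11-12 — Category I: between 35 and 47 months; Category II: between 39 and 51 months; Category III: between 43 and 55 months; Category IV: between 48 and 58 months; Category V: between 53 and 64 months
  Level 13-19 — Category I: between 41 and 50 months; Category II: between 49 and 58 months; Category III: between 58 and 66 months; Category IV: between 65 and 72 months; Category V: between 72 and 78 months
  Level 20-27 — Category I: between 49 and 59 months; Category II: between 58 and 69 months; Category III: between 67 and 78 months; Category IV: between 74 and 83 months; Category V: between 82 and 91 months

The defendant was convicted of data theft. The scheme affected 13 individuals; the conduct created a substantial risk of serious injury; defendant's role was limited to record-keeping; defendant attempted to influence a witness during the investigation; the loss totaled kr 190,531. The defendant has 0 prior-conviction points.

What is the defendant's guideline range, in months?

49-59 months

Base offense level for data theft: 16.
A1 applies: 16 − 2 = 14.
A2 applies: 14 + 4 = 18.
A3 applies: 18 + 2 = 20.
A4 applies: 20 + 2 = 22.
A5 does not apply.
A6 does not apply.
A7 applies (level before this adjustment is 22 ≥ 19, so +4): 22 + 4 = 26.
Final offense level: 26.
Criminal history: 0 prior points → Category I (0-2).
Level 26 falls in the 20-27 band.
Grid: Level 20-27 × Category I = 49-59 months.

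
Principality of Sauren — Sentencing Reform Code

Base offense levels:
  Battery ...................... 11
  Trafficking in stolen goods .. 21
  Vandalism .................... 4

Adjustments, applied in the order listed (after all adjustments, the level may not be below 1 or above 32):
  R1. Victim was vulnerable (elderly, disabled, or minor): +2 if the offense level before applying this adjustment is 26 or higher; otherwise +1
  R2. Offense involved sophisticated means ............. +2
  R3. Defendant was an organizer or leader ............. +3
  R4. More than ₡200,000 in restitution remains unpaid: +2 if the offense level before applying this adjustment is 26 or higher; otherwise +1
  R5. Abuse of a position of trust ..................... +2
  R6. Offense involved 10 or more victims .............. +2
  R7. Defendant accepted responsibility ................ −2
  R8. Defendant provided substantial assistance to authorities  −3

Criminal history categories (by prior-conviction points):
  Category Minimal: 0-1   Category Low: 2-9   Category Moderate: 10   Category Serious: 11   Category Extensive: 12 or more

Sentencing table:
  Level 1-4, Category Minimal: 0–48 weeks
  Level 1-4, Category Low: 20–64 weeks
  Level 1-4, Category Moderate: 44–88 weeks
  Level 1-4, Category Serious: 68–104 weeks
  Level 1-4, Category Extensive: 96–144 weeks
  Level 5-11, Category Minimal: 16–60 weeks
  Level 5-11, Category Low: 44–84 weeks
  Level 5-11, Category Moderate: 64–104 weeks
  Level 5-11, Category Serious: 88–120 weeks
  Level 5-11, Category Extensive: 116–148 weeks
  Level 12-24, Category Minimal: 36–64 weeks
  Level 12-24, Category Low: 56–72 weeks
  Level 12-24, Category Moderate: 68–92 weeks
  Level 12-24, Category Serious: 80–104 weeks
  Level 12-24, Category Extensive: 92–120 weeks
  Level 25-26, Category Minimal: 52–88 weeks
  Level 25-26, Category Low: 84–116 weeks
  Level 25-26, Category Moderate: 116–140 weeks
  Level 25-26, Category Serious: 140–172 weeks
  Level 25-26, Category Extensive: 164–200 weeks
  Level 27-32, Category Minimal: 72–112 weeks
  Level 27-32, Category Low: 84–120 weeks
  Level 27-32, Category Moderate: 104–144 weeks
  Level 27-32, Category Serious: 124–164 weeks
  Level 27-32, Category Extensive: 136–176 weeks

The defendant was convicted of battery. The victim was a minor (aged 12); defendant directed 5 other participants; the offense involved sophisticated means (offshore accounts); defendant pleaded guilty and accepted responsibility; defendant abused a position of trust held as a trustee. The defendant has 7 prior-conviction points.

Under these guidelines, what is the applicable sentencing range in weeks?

56-72 weeks

Base offense level for battery: 11.
R1 applies (level before this adjustment is 11 < 26, so +1): 11 + 1 = 12.
R2 applies: 12 + 2 = 14.
R3 applies: 14 + 3 = 17.
R4 does not apply.
R5 applies: 17 + 2 = 19.
R7 applies: 19 − 2 = 17.
R8 does not apply.
Final offense level: 17.
Criminal history: 7 prior points → Category Low (2-9).
Level 17 falls in the 12-24 band.
Grid: Level 12-24 × Category Low = 56-72 weeks.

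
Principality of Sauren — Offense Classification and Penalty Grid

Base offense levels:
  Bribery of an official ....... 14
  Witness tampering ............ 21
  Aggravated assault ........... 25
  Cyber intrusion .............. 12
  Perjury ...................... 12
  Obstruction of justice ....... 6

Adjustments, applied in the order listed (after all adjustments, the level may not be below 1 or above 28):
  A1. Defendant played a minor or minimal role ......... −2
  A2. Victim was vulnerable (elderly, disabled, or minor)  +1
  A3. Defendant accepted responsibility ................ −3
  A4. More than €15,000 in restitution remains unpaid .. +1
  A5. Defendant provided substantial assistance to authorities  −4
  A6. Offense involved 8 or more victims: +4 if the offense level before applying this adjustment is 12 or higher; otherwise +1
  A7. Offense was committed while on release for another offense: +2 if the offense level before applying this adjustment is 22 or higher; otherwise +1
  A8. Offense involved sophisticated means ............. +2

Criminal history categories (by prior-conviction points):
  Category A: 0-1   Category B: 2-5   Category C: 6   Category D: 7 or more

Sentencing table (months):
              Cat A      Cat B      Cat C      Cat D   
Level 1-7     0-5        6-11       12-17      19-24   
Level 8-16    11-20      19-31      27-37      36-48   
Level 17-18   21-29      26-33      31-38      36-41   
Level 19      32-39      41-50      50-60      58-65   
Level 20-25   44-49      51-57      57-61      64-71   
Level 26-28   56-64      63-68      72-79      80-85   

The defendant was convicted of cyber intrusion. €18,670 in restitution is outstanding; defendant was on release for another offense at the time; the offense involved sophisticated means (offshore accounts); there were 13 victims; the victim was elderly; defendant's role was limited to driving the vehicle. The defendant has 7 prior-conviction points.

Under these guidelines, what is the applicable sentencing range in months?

58-65 months

Base offense level for cyber intrusion: 12.
A1 applies: 12 − 2 = 10.
A2 applies: 10 + 1 = 11.
A4 applies: 11 + 1 = 12.
A6 applies (level before this adjustment is 12 ≥ 12, so +4): 12 + 4 = 16.
A7 applies (level before this adjustment is 16 < 22, so +1): 16 + 1 = 17.
A8 applies: 17 + 2 = 19.
Final offense level: 19.
Criminal history: 7 prior points → Category D (7+).
Level 19 falls in the 19 band.
Grid: Level 19 × Category D = 58-65 months.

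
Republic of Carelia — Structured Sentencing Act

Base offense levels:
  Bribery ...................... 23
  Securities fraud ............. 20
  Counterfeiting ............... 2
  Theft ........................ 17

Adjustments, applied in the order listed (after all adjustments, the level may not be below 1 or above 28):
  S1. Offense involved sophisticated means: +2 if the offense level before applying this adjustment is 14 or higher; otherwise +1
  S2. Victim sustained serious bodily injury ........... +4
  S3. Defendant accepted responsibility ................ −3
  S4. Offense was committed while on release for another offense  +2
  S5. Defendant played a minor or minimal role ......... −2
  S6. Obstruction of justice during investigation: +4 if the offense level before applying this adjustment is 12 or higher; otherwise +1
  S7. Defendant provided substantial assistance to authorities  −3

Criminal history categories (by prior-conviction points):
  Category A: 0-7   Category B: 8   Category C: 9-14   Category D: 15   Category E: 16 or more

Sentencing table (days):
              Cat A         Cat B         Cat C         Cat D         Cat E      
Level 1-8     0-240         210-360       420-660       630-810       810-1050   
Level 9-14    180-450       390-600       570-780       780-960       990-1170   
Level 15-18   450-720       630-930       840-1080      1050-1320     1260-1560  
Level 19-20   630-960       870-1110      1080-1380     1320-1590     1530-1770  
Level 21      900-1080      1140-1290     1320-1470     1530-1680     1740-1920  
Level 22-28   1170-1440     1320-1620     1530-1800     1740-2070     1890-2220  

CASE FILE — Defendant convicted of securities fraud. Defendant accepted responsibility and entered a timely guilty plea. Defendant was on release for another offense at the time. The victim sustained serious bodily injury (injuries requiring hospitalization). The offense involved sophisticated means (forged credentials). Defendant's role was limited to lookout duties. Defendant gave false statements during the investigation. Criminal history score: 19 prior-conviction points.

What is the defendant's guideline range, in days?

Base offense level for securities fraud: 20.
S1 applies (level before this adjustment is 20 ≥ 14, so +2): 20 + 2 = 22.
S2 applies: 22 + 4 = 26.
S3 applies: 26 − 3 = 23.
S4 applies: 23 + 2 = 25.
S5 applies: 25 − 2 = 23.
S6 applies (level before this adjustment is 23 ≥ 12, so +4): 23 + 4 = 27.
Final offense level: 27.
Criminal history: 19 prior points → Category E (16+).
Level 27 falls in the 22-28 band.
Grid: Level 22-28 × Category E = 1890-2220 days.

1890-2220 days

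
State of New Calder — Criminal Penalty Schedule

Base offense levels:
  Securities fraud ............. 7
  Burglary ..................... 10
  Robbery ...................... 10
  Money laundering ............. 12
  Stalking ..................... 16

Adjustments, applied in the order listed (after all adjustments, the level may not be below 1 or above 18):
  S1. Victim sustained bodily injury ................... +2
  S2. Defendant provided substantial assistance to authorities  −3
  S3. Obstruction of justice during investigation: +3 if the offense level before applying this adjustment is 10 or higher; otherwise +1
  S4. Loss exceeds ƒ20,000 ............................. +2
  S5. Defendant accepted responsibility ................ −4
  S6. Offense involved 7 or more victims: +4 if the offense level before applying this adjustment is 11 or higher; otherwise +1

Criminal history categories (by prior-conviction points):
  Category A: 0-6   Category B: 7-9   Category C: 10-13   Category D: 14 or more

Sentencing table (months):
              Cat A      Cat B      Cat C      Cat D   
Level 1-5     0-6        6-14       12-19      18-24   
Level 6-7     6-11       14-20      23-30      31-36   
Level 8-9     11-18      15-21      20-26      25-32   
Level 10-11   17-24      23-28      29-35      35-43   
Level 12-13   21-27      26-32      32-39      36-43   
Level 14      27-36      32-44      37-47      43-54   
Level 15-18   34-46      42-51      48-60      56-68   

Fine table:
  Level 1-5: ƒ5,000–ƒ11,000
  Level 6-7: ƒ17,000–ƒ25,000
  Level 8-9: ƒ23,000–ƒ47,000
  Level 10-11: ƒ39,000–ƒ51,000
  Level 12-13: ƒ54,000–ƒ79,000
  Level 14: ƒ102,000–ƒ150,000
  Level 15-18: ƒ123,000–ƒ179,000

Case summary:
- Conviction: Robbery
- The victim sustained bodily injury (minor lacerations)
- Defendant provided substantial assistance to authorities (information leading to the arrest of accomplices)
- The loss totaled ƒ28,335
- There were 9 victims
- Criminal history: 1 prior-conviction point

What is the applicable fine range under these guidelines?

Base offense level for robbery: 10.
S1 applies: 10 + 2 = 12.
S2 applies: 12 − 3 = 9.
S4 applies: 9 + 2 = 11.
S6 applies (level before this adjustment is 11 ≥ 11, so +4): 11 + 4 = 15.
Final offense level: 15.
Level 15 falls in the 15-18 band.
Fine table: Level 15-18 → ƒ123,000–ƒ179,000.

ƒ123,000–ƒ179,000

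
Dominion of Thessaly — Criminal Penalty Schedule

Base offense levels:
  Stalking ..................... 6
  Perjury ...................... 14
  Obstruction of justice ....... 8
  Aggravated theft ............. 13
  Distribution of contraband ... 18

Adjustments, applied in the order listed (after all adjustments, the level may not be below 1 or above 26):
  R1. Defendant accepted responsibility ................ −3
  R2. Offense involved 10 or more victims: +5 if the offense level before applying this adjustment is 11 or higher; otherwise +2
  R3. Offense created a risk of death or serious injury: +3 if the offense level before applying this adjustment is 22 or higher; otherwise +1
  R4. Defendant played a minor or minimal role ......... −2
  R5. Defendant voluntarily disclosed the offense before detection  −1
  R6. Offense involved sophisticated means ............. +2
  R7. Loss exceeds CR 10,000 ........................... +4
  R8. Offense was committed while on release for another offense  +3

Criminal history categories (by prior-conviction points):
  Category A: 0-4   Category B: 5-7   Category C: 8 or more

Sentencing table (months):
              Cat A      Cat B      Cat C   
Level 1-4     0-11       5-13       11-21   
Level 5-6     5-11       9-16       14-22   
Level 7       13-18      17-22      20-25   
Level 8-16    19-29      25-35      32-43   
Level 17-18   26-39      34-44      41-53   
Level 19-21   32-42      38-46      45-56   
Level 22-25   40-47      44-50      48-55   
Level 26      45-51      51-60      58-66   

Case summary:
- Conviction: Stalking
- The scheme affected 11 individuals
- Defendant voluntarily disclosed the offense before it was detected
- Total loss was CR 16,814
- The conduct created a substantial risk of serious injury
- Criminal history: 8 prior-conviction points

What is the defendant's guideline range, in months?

32-43 months

Base offense level for stalking: 6.
R1 does not apply.
R2 applies (level before this adjustment is 6 < 11, so +2): 6 + 2 = 8.
R3 applies (level before this adjustment is 8 < 22, so +1): 8 + 1 = 9.
R4 does not apply.
R5 applies: 9 − 1 = 8.
R6 does not apply.
R7 applies: 8 + 4 = 12.
R8 does not apply.
Final offense level: 12.
Criminal history: 8 prior points → Category C (8+).
Level 12 falls in the 8-16 band.
Grid: Level 8-16 × Category C = 32-43 months.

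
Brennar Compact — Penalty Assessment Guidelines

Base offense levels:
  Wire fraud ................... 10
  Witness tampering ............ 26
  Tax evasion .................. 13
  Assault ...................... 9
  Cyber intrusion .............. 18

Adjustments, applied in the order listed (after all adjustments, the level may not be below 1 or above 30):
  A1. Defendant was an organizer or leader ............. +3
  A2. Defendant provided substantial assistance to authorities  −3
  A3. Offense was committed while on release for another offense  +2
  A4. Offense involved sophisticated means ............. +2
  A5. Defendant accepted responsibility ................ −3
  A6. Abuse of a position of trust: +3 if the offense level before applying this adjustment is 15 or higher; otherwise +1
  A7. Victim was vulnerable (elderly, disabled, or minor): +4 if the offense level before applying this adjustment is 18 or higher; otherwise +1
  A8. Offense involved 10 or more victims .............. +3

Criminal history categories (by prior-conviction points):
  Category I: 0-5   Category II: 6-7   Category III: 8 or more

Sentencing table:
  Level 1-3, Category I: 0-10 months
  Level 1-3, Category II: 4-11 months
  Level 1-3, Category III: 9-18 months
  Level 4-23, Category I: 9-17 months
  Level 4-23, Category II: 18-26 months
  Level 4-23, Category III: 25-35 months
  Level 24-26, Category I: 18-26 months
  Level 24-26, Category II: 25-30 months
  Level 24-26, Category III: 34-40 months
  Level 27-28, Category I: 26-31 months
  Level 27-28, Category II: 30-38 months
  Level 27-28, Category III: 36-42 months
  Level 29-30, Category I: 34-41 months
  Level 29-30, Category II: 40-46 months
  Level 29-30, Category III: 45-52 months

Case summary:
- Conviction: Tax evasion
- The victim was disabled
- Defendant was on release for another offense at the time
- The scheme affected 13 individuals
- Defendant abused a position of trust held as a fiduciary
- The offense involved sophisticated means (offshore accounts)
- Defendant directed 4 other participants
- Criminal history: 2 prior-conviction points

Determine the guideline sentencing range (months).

Base offense level for tax evasion: 13.
A1 applies: 13 + 3 = 16.
A2 does not apply.
A3 applies: 16 + 2 = 18.
A4 applies: 18 + 2 = 20.
A6 applies (level before this adjustment is 20 ≥ 15, so +3): 20 + 3 = 23.
A7 applies (level before this adjustment is 23 ≥ 18, so +4): 23 + 4 = 27.
A8 applies: 27 + 3 = 30.
Final offense level: 30.
Criminal history: 2 prior points → Category I (0-5).
Level 30 falls in the 29-30 band.
Grid: Level 29-30 × Category I = 34-41 months.

34-41 months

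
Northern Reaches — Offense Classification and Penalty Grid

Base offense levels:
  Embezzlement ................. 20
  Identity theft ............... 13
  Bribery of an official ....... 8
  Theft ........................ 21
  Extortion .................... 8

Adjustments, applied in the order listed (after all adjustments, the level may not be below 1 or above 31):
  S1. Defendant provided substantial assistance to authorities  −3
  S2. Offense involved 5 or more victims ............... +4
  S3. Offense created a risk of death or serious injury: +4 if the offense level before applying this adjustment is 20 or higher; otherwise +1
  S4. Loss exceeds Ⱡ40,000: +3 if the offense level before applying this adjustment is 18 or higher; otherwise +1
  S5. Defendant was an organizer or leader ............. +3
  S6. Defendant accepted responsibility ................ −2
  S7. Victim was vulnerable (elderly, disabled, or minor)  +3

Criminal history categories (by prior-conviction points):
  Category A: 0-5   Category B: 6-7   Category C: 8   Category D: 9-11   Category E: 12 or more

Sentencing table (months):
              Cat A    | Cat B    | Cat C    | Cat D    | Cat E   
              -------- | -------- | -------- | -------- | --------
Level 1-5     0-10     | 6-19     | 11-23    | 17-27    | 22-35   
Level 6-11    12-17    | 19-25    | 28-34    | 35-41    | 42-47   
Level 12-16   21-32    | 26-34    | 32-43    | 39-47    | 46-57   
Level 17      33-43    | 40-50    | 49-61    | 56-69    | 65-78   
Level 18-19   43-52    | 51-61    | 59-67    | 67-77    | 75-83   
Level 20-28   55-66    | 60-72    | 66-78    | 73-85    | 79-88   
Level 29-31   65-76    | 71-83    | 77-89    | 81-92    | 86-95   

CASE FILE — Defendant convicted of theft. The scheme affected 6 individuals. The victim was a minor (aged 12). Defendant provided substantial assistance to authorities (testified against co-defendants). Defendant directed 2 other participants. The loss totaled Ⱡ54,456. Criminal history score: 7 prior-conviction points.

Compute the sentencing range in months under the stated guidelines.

71-83 months

Base offense level for theft: 21.
S1 applies: 21 − 3 = 18.
S2 applies: 18 + 4 = 22.
S3 does not apply.
S4 applies (level before this adjustment is 22 ≥ 18, so +3): 22 + 3 = 25.
S5 applies: 25 + 3 = 28.
S7 applies: 28 + 3 = 31.
Final offense level: 31.
Criminal history: 7 prior points → Category B (6-7).
Level 31 falls in the 29-31 band.
Grid: Level 29-31 × Category B = 71-83 months.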